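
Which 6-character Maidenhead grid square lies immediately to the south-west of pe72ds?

PE72cr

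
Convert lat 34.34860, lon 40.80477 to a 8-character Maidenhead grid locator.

LM04ji63

Add 180° to longitude and 90° to latitude: 220.80477, 124.34860.
Field: 220.80477/20 → 11 → L, 124.34860/10 → 12 → M; chars LM.
Square: 0.80477/2 → 0, 4.34860/1 → 4; chars 04.
Subsquare: 0.80477/0.0833333 → 9 → j, 0.34860/0.0416667 → 8 → i; chars ji.
Extended square: 0.05477/0.00833333 → 6, 0.01527/0.00416667 → 3; chars 63.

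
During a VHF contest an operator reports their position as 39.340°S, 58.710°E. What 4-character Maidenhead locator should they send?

LF90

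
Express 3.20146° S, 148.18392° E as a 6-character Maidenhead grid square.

QI46ct

Shift to the Maidenhead origin (180°W, 90°S): lon 328.1839, lat 86.7985.
Field: 328.1839/20 → 16 → Q, 86.7985/10 → 8 → I; chars QI.
Square: 8.1839/2 → 4, 6.7985/1 → 6; chars 46.
Subsquare: 0.1839/0.0833333 → 2 → c, 0.7985/0.0416667 → 19 → t; chars ct.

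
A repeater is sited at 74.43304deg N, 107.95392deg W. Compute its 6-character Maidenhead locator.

Add 180° to longitude and 90° to latitude: 72.0461, 164.4330.
Field: lon ⌊72.0461/20⌋ = 3 → D; lat ⌊164.4330/10⌋ = 16 → Q.
Square: lon ⌊12.0461/2⌋ = 6; lat ⌊4.4330/1⌋ = 4.
Subsquare: lon ⌊0.0461/0.0833333⌋ = 0 → a; lat ⌊0.4330/0.0416667⌋ = 10 → k.

DQ64ak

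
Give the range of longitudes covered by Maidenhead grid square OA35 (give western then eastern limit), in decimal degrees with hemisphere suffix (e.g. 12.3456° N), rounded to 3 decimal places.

106.000° E, 108.000° E

Field O=14, A=0: +14·20° lon, +0·10° lat → SW at lon 100°, lat -90°.
Square 3, 5: +3·2° lon, +5·1° lat → SW at lon 106°, lat -85°.
Cell spans 2° lon × 1° lat.
west 106.000° E, east 108.000° E.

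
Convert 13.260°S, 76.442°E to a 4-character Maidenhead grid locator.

MH86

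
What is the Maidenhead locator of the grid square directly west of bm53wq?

BM53vq

Longitude subsquare w = 22; −1 → 21 = v.
The latitude characters are unchanged.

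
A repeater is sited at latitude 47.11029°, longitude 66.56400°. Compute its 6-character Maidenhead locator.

MN37gc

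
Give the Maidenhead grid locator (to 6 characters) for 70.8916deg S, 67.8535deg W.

FB69bc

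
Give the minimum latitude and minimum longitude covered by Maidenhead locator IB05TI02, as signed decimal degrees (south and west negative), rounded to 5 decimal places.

Field I=8, B=1: +8·20° lon, +1·10° lat → SW at lon -20°, lat -80°.
Square 0, 5: +0·2° lon, +5·1° lat → SW at lon -20°, lat -75°.
Subsquare t=19, i=8: +19·0.0833333° lon, +8·0.0416667° lat → SW at lon -18.4167°, lat -74.6667°.
Extended square 0, 2: +0·0.00833333° lon, +2·0.00416667° lat → SW at lon -18.4167°, lat -74.6583°.
latitude -74.65833, longitude -18.41667.

-74.65833, -18.41667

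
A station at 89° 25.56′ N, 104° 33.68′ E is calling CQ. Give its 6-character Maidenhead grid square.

OR29gk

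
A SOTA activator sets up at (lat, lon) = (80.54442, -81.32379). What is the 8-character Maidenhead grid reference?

ER90in10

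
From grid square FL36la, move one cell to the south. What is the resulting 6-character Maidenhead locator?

Latitude subsquare a = 0; −1 → -1, wraps to 23 = x, carry into square.
Latitude square 6; −1 → 5.
The longitude characters are unchanged.

FL35lx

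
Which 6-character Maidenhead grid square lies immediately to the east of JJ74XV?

JJ84av

Longitude subsquare x = 23; +1 → 24, wraps to 0 = a, carry into square.
Longitude square 7; +1 → 8.
The latitude characters are unchanged.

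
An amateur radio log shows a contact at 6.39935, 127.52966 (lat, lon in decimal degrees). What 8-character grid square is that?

PJ36sj35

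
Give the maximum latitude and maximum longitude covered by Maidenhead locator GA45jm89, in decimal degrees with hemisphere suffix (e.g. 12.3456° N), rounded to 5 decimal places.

84.45833° S, 51.17500° W

Field G=6, A=0: +6·20° lon, +0·10° lat → SW at lon -60°, lat -90°.
Square 4, 5: +4·2° lon, +5·1° lat → SW at lon -52°, lat -85°.
Subsquare j=9, m=12: +9·0.0833333° lon, +12·0.0416667° lat → SW at lon -51.25°, lat -84.5°.
Extended square 8, 9: +8·0.00833333° lon, +9·0.00416667° lat → SW at lon -51.1833°, lat -84.4625°.
Cell spans 0.00833333° lon × 0.00416667° lat. NE corner is SW corner plus one full cell.
latitude 84.45833° S, longitude 51.17500° W.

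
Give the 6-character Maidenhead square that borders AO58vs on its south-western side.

AO58ur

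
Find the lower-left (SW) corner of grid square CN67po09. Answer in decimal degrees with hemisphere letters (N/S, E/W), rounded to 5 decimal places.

47.62083° N, 126.75000° W

Field C=2, N=13: +2·20° lon, +13·10° lat → SW at lon -140°, lat 40°.
Square 6, 7: +6·2° lon, +7·1° lat → SW at lon -128°, lat 47°.
Subsquare p=15, o=14: +15·0.0833333° lon, +14·0.0416667° lat → SW at lon -126.75°, lat 47.5833°.
Extended square 0, 9: +0·0.00833333° lon, +9·0.00416667° lat → SW at lon -126.75°, lat 47.6208°.
latitude 47.62083° N, longitude 126.75000° W.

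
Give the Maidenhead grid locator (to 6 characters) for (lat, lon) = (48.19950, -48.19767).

Offset from 180°W / 90°S: lon 131.8023°, lat 138.1995°.
Field: 131.8023/20 → 6 → G, 138.1995/10 → 13 → N; chars GN.
Square: 11.8023/2 → 5, 8.1995/1 → 8; chars 58.
Subsquare: 1.8023/0.0833333 → 21 → v, 0.1995/0.0416667 → 4 → e; chars ve.

GN58ve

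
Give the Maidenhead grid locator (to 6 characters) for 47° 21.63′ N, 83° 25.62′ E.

Shift to the Maidenhead origin (180°W, 90°S): lon 263.4270, lat 137.3605.
Field: lon ⌊263.4270/20⌋ = 13 → N; lat ⌊137.3605/10⌋ = 13 → N.
Square: lon ⌊3.4270/2⌋ = 1; lat ⌊7.3605/1⌋ = 7.
Subsquare: lon ⌊1.4270/0.0833333⌋ = 17 → r; lat ⌊0.3605/0.0416667⌋ = 8 → i.

NN17ri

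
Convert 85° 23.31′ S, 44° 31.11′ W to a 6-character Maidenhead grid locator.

GA74ro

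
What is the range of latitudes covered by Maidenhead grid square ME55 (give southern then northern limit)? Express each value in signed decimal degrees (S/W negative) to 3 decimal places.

Field M=12, E=4: +12·20° lon, +4·10° lat → SW at lon 60°, lat -50°.
Square 5, 5: +5·2° lon, +5·1° lat → SW at lon 70°, lat -45°.
Cell spans 2° lon × 1° lat.
south -45.000, north -44.000.

-45.000, -44.000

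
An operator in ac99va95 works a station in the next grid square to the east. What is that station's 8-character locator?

AC99wa05

Longitude extended square 9; +1 → 10, wraps to 0, carry into subsquare.
Longitude subsquare v = 21; +1 → 22 = w.
The latitude characters are unchanged.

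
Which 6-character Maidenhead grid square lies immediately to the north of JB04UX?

JB05ua

Latitude subsquare x = 23; +1 → 24, wraps to 0 = a, carry into square.
Latitude square 4; +1 → 5.
The longitude characters are unchanged.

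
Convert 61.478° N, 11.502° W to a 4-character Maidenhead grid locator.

Offset from 180°W / 90°S: lon 168.50°, lat 151.48°.
Field: lon ⌊168.50/20⌋ = 8 → I; lat ⌊151.48/10⌋ = 15 → P.
Square: lon ⌊8.50/2⌋ = 4; lat ⌊1.48/1⌋ = 1.

IP41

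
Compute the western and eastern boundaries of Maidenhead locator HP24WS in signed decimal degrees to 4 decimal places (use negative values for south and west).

-34.1667, -34.0833

Field H=7, P=15: +7·20° lon, +15·10° lat → SW at lon -40°, lat 60°.
Square 2, 4: +2·2° lon, +4·1° lat → SW at lon -36°, lat 64°.
Subsquare w=22, s=18: +22·0.0833333° lon, +18·0.0416667° lat → SW at lon -34.1667°, lat 64.75°.
Cell spans 0.0833333° lon × 0.0416667° lat.
west -34.1667, east -34.0833.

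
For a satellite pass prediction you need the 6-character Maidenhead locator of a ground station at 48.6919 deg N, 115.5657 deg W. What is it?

Offset from 180°W / 90°S: lon 64.4343°, lat 138.6919°.
Field: lon ⌊64.4343/20⌋ = 3 → D; lat ⌊138.6919/10⌋ = 13 → N.
Square: lon ⌊4.4343/2⌋ = 2; lat ⌊8.6919/1⌋ = 8.
Subsquare: lon ⌊0.4343/0.0833333⌋ = 5 → f; lat ⌊0.6919/0.0416667⌋ = 16 → q.

DN28fq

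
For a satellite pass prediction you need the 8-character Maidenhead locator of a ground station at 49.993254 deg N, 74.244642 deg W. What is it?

FN29vx08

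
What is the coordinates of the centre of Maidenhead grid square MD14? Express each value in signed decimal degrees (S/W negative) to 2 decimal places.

Field M=12, D=3: +12·20° lon, +3·10° lat → SW at lon 60°, lat -60°.
Square 1, 4: +1·2° lon, +4·1° lat → SW at lon 62°, lat -56°.
Cell spans 2° lon × 1° lat. Centre is SW corner plus half of each.
latitude -55.50, longitude 63.00.

-55.50, 63.00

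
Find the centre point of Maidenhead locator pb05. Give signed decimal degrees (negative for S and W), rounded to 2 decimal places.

-74.50, 121.00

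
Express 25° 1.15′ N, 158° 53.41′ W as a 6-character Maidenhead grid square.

BL05na

Offset from 180°W / 90°S: lon 21.1098°, lat 115.0192°.
Field: 21.1098/20 → 1 → B, 115.0192/10 → 11 → L; chars BL.
Square: 1.1098/2 → 0, 5.0192/1 → 5; chars 05.
Subsquare: 1.1098/0.0833333 → 13 → n, 0.0192/0.0416667 → 0 → a; chars na.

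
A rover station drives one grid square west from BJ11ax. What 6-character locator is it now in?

Longitude subsquare a = 0; −1 → -1, wraps to 23 = x, carry into square.
Longitude square 1; −1 → 0.
The latitude characters are unchanged.

BJ01xx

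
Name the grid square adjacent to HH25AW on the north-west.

Longitude subsquare a = 0; −1 → -1, wraps to 23 = x, carry into square.
Longitude square 2; −1 → 1.
Latitude subsquare w = 22; +1 → 23 = x.

HH15xx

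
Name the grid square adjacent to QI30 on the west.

Longitude square 3; −1 → 2.
The latitude characters are unchanged.

QI20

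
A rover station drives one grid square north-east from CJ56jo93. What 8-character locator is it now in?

Longitude extended square 9; +1 → 10, wraps to 0, carry into subsquare.
Longitude subsquare j = 9; +1 → 10 = k.
Latitude extended square 3; +1 → 4.

CJ56ko04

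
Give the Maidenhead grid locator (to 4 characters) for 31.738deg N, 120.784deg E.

PM01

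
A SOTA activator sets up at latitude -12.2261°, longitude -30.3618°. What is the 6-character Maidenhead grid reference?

HH47ts

Add 180° to longitude and 90° to latitude: 149.6382, 77.7739.
Field: 149.6382/20 → 7 → H, 77.7739/10 → 7 → H; chars HH.
Square: 9.6382/2 → 4, 7.7739/1 → 7; chars 47.
Subsquare: 1.6382/0.0833333 → 19 → t, 0.7739/0.0416667 → 18 → s; chars ts.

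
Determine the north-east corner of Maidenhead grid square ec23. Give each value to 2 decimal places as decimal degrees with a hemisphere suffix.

66.00° S, 94.00° W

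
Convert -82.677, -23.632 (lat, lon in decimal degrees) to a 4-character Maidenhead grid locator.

HA87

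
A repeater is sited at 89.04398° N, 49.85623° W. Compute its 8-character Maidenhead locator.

GR59bb70

Add 180° to longitude and 90° to latitude: 130.14377, 179.04398.
Field (20°×10°, letters A–R): 130.14377/20 → 6 → G, 179.04398/10 → 17 → R; chars GR.
Square (2°×1°, digits 0–9): 10.14377/2 → 5, 9.04398/1 → 9; chars 59.
Subsquare (5′×2.5′, letters a–x): 0.14377/0.0833333 → 1 → b, 0.04398/0.0416667 → 1 → b; chars bb.
Extended square (30″×15″, digits 0–9): 0.06044/0.00833333 → 7, 0.00231/0.00416667 → 0; chars 70.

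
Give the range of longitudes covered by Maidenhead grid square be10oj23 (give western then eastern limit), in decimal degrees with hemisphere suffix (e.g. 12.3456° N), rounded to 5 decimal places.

156.81667° W, 156.80833° W

Field B=1, E=4: +1·20° lon, +4·10° lat → SW at lon -160°, lat -50°.
Square 1, 0: +1·2° lon, +0·1° lat → SW at lon -158°, lat -50°.
Subsquare o=14, j=9: +14·0.0833333° lon, +9·0.0416667° lat → SW at lon -156.833°, lat -49.625°.
Extended square 2, 3: +2·0.00833333° lon, +3·0.00416667° lat → SW at lon -156.817°, lat -49.6125°.
Cell spans 0.00833333° lon × 0.00416667° lat.
west 156.81667° W, east 156.80833° W.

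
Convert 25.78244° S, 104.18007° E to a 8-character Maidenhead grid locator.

OG24cf12

Add 180° to longitude and 90° to latitude: 284.18007, 64.21756.
Field: 284.18007/20 → 14 → O, 64.21756/10 → 6 → G; chars OG.
Square: 4.18007/2 → 2, 4.21756/1 → 4; chars 24.
Subsquare: 0.18007/0.0833333 → 2 → c, 0.21756/0.0416667 → 5 → f; chars cf.
Extended square: 0.01340/0.00833333 → 1, 0.00923/0.00416667 → 2; chars 12.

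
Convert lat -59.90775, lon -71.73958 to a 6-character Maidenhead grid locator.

Offset from 180°W / 90°S: lon 108.2604°, lat 30.0922°.
Field (20°×10°, letters A–R): lon ⌊108.2604/20⌋ = 5 → F; lat ⌊30.0922/10⌋ = 3 → D.
Square (2°×1°, digits 0–9): lon ⌊8.2604/2⌋ = 4; lat ⌊0.0922/1⌋ = 0.
Subsquare (5′×2.5′, letters a–x): lon ⌊0.2604/0.0833333⌋ = 3 → d; lat ⌊0.0922/0.0416667⌋ = 2 → c.

FD40dc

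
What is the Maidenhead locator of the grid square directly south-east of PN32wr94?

Longitude extended square 9; +1 → 10, wraps to 0, carry into subsquare.
Longitude subsquare w = 22; +1 → 23 = x.
Latitude extended square 4; −1 → 3.

PN32xr03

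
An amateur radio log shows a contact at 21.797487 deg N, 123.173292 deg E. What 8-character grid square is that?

Add 180° to longitude and 90° to latitude: 303.17329, 111.79749.
Field (20°×10°, letters A–R): lon ⌊303.17329/20⌋ = 15 → P; lat ⌊111.79749/10⌋ = 11 → L.
Square (2°×1°, digits 0–9): lon ⌊3.17329/2⌋ = 1; lat ⌊1.79749/1⌋ = 1.
Subsquare (5′×2.5′, letters a–x): lon ⌊1.17329/0.0833333⌋ = 14 → o; lat ⌊0.79749/0.0416667⌋ = 19 → t.
Extended square (30″×15″, digits 0–9): lon ⌊0.00663/0.00833333⌋ = 0; lat ⌊0.00582/0.00416667⌋ = 1.

PL11ot01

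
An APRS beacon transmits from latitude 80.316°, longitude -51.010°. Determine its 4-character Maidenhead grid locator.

GR40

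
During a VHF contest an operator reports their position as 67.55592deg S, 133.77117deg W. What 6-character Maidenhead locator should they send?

CC32ck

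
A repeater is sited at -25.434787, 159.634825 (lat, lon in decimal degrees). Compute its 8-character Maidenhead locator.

Add 180° to longitude and 90° to latitude: 339.63482, 64.56521.
Field: 339.63482/20 → 16 → Q, 64.56521/10 → 6 → G; chars QG.
Square: 19.63482/2 → 9, 4.56521/1 → 4; chars 94.
Subsquare: 1.63482/0.0833333 → 19 → t, 0.56521/0.0416667 → 13 → n; chars tn.
Extended square: 0.05149/0.00833333 → 6, 0.02355/0.00416667 → 5; chars 65.

QG94tn65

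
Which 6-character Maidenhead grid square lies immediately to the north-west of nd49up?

ND49tq

Longitude subsquare u = 20; −1 → 19 = t.
Latitude subsquare p = 15; +1 → 16 = q.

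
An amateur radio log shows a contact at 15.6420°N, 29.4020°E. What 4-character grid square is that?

KK45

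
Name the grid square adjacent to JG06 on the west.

IG96

Longitude square 0; −1 → -1, wraps to 9, carry into field.
Longitude field J = 9; −1 → 8 = I.
The latitude characters are unchanged.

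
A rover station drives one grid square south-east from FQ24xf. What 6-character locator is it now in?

FQ34ae

Longitude subsquare x = 23; +1 → 24, wraps to 0 = a, carry into square.
Longitude square 2; +1 → 3.
Latitude subsquare f = 5; −1 → 4 = e.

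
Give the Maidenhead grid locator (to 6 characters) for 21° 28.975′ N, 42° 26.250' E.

LL11fl

Offset from 180°W / 90°S: lon 222.4375°, lat 111.4829°.
Field: 222.4375/20 → 11 → L, 111.4829/10 → 11 → L; chars LL.
Square: 2.4375/2 → 1, 1.4829/1 → 1; chars 11.
Subsquare: 0.4375/0.0833333 → 5 → f, 0.4829/0.0416667 → 11 → l; chars fl.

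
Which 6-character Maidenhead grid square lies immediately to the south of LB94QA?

LB93qx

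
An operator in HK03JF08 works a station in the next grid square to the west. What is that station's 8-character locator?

Longitude extended square 0; −1 → -1, wraps to 9, carry into subsquare.
Longitude subsquare j = 9; −1 → 8 = i.
The latitude characters are unchanged.

HK03if98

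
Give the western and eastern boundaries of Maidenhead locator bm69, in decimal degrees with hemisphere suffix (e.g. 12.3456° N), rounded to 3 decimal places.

Field B=1, M=12: +1·20° lon, +12·10° lat → SW at lon -160°, lat 30°.
Square 6, 9: +6·2° lon, +9·1° lat → SW at lon -148°, lat 39°.
Cell spans 2° lon × 1° lat.
west 148.000° W, east 146.000° W.

148.000° W, 146.000° W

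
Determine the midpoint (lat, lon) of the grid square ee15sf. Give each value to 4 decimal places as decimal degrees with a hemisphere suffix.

44.7708° S, 96.4583° W

Field E=4, E=4: +4·20° lon, +4·10° lat → SW at lon -100°, lat -50°.
Square 1, 5: +1·2° lon, +5·1° lat → SW at lon -98°, lat -45°.
Subsquare s=18, f=5: +18·0.0833333° lon, +5·0.0416667° lat → SW at lon -96.5°, lat -44.7917°.
Cell spans 0.0833333° lon × 0.0416667° lat. Centre is SW corner plus half of each.
latitude 44.7708° S, longitude 96.4583° W.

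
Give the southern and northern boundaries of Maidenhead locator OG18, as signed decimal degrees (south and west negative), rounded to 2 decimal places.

Field O=14, G=6: +14·20° lon, +6·10° lat → SW at lon 100°, lat -30°.
Square 1, 8: +1·2° lon, +8·1° lat → SW at lon 102°, lat -22°.
Cell spans 2° lon × 1° lat.
south -22.00, north -21.00.

-22.00, -21.00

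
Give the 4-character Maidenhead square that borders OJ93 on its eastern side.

Longitude square 9; +1 → 10, wraps to 0, carry into field.
Longitude field O = 14; +1 → 15 = P.
The latitude characters are unchanged.

PJ03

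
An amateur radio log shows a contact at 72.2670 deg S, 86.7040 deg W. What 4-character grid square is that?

Shift to the Maidenhead origin (180°W, 90°S): lon 93.30, lat 17.73.
Field (20°×10°, letters A–R): 93.30/20 → 4 → E, 17.73/10 → 1 → B; chars EB.
Square (2°×1°, digits 0–9): 13.30/2 → 6, 7.73/1 → 7; chars 67.

EB67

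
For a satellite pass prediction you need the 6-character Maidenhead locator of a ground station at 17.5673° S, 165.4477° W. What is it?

Offset from 180°W / 90°S: lon 14.5523°, lat 72.4327°.
Field (20°×10°, letters A–R): 14.5523/20 → 0 → A, 72.4327/10 → 7 → H; chars AH.
Square (2°×1°, digits 0–9): 14.5523/2 → 7, 2.4327/1 → 2; chars 72.
Subsquare (5′×2.5′, letters a–x): 0.5523/0.0833333 → 6 → g, 0.4327/0.0416667 → 10 → k; chars gk.

AH72gk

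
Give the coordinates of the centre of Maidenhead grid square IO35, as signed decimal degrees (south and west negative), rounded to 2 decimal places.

Field I=8, O=14: +8·20° lon, +14·10° lat → SW at lon -20°, lat 50°.
Square 3, 5: +3·2° lon, +5·1° lat → SW at lon -14°, lat 55°.
Cell spans 2° lon × 1° lat. Centre is SW corner plus half of each.
latitude 55.50, longitude -13.00.

55.50, -13.00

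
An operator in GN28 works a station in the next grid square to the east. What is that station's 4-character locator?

GN38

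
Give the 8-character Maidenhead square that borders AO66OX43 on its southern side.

AO66ox42

Latitude extended square 3; −1 → 2.
The longitude characters are unchanged.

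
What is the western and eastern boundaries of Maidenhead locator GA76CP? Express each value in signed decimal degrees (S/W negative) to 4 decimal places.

-45.8333, -45.7500

Field G=6, A=0: +6·20° lon, +0·10° lat → SW at lon -60°, lat -90°.
Square 7, 6: +7·2° lon, +6·1° lat → SW at lon -46°, lat -84°.
Subsquare c=2, p=15: +2·0.0833333° lon, +15·0.0416667° lat → SW at lon -45.8333°, lat -83.375°.
Cell spans 0.0833333° lon × 0.0416667° lat.
west -45.8333, east -45.7500.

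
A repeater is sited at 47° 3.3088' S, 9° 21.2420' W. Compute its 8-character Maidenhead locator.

Add 180° to longitude and 90° to latitude: 170.64597, 42.94485.
Field: lon ⌊170.64597/20⌋ = 8 → I; lat ⌊42.94485/10⌋ = 4 → E.
Square: lon ⌊10.64597/2⌋ = 5; lat ⌊2.94485/1⌋ = 2.
Subsquare: lon ⌊0.64597/0.0833333⌋ = 7 → h; lat ⌊0.94485/0.0416667⌋ = 22 → w.
Extended square: lon ⌊0.06263/0.00833333⌋ = 7; lat ⌊0.02819/0.00416667⌋ = 6.

IE52hw76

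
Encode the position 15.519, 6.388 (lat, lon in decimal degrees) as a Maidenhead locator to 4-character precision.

Shift to the Maidenhead origin (180°W, 90°S): lon 186.39, lat 105.52.
Field: 186.39/20 → 9 → J, 105.52/10 → 10 → K; chars JK.
Square: 6.39/2 → 3, 5.52/1 → 5; chars 35.

JK35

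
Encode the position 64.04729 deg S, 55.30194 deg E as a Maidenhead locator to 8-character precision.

Shift to the Maidenhead origin (180°W, 90°S): lon 235.30194, lat 25.95271.
Field (20°×10°, letters A–R): lon ⌊235.30194/20⌋ = 11 → L; lat ⌊25.95271/10⌋ = 2 → C.
Square (2°×1°, digits 0–9): lon ⌊15.30194/2⌋ = 7; lat ⌊5.95271/1⌋ = 5.
Subsquare (5′×2.5′, letters a–x): lon ⌊1.30194/0.0833333⌋ = 15 → p; lat ⌊0.95271/0.0416667⌋ = 22 → w.
Extended square (30″×15″, digits 0–9): lon ⌊0.05194/0.00833333⌋ = 6; lat ⌊0.03604/0.00416667⌋ = 8.

LC75pw68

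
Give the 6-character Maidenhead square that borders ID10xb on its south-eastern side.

ID20aa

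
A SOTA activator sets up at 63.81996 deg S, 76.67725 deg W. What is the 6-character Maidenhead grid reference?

Add 180° to longitude and 90° to latitude: 103.3227, 26.1800.
Field (20°×10°, letters A–R): lon ⌊103.3227/20⌋ = 5 → F; lat ⌊26.1800/10⌋ = 2 → C.
Square (2°×1°, digits 0–9): lon ⌊3.3227/2⌋ = 1; lat ⌊6.1800/1⌋ = 6.
Subsquare (5′×2.5′, letters a–x): lon ⌊1.3227/0.0833333⌋ = 15 → p; lat ⌊0.1800/0.0416667⌋ = 4 → e.

FC16pe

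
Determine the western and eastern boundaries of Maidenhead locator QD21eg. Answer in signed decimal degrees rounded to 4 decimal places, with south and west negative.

144.3333, 144.4167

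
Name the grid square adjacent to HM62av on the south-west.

Longitude subsquare a = 0; −1 → -1, wraps to 23 = x, carry into square.
Longitude square 6; −1 → 5.
Latitude subsquare v = 21; −1 → 20 = u.

HM52xu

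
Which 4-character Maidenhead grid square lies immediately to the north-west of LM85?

Longitude square 8; −1 → 7.
Latitude square 5; +1 → 6.

LM76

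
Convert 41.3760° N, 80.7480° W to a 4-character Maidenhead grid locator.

EN91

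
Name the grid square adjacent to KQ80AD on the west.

KQ70xd

Longitude subsquare a = 0; −1 → -1, wraps to 23 = x, carry into square.
Longitude square 8; −1 → 7.
The latitude characters are unchanged.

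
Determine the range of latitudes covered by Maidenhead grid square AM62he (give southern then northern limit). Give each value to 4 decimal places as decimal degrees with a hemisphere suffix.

32.1667° N, 32.2083° N

Field A=0, M=12: +0·20° lon, +12·10° lat → SW at lon -180°, lat 30°.
Square 6, 2: +6·2° lon, +2·1° lat → SW at lon -168°, lat 32°.
Subsquare h=7, e=4: +7·0.0833333° lon, +4·0.0416667° lat → SW at lon -167.417°, lat 32.1667°.
Cell spans 0.0833333° lon × 0.0416667° lat.
south 32.1667° N, north 32.2083° N.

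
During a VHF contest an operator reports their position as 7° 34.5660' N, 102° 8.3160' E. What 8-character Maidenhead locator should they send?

Offset from 180°W / 90°S: lon 282.13860°, lat 97.57610°.
Field: 282.13860/20 → 14 → O, 97.57610/10 → 9 → J; chars OJ.
Square: 2.13860/2 → 1, 7.57610/1 → 7; chars 17.
Subsquare: 0.13860/0.0833333 → 1 → b, 0.57610/0.0416667 → 13 → n; chars bn.
Extended square: 0.05527/0.00833333 → 6, 0.03443/0.00416667 → 8; chars 68.

OJ17bn68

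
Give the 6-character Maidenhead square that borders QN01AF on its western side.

PN91xf

Longitude subsquare a = 0; −1 → -1, wraps to 23 = x, carry into square.
Longitude square 0; −1 → -1, wraps to 9, carry into field.
Longitude field Q = 16; −1 → 15 = P.
The latitude characters are unchanged.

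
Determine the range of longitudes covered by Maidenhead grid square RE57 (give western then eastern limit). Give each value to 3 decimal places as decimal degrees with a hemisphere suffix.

Field R=17, E=4: +17·20° lon, +4·10° lat → SW at lon 160°, lat -50°.
Square 5, 7: +5·2° lon, +7·1° lat → SW at lon 170°, lat -43°.
Cell spans 2° lon × 1° lat.
west 170.000° E, east 172.000° E.

170.000° E, 172.000° E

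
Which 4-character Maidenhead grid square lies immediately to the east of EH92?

FH02

Longitude square 9; +1 → 10, wraps to 0, carry into field.
Longitude field E = 4; +1 → 5 = F.
The latitude characters are unchanged.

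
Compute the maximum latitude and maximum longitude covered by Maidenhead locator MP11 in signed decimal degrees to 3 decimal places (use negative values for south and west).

62.000, 64.000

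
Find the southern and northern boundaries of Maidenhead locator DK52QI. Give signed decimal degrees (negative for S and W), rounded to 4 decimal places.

12.3333, 12.3750

Field D=3, K=10: +3·20° lon, +10·10° lat → SW at lon -120°, lat 10°.
Square 5, 2: +5·2° lon, +2·1° lat → SW at lon -110°, lat 12°.
Subsquare q=16, i=8: +16·0.0833333° lon, +8·0.0416667° lat → SW at lon -108.667°, lat 12.3333°.
Cell spans 0.0833333° lon × 0.0416667° lat.
south 12.3333, north 12.3750.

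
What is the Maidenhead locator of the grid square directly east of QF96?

RF06

Longitude square 9; +1 → 10, wraps to 0, carry into field.
Longitude field Q = 16; +1 → 17 = R.
The latitude characters are unchanged.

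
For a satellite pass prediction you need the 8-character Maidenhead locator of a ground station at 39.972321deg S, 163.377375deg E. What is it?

RF10qa56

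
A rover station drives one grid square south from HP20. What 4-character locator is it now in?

HO29

Latitude square 0; −1 → -1, wraps to 9, carry into field.
Latitude field P = 15; −1 → 14 = O.
The longitude characters are unchanged.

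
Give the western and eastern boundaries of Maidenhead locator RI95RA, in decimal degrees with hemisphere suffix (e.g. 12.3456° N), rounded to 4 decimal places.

179.4167° E, 179.5000° E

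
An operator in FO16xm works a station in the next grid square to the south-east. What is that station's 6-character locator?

Longitude subsquare x = 23; +1 → 24, wraps to 0 = a, carry into square.
Longitude square 1; +1 → 2.
Latitude subsquare m = 12; −1 → 11 = l.

FO26al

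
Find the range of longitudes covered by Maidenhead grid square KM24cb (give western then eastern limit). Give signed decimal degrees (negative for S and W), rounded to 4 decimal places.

24.1667, 24.2500

Field K=10, M=12: +10·20° lon, +12·10° lat → SW at lon 20°, lat 30°.
Square 2, 4: +2·2° lon, +4·1° lat → SW at lon 24°, lat 34°.
Subsquare c=2, b=1: +2·0.0833333° lon, +1·0.0416667° lat → SW at lon 24.1667°, lat 34.0417°.
Cell spans 0.0833333° lon × 0.0416667° lat.
west 24.1667, east 24.2500.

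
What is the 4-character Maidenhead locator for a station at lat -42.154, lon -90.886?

Add 180° to longitude and 90° to latitude: 89.11, 47.85.
Field: 89.11/20 → 4 → E, 47.85/10 → 4 → E; chars EE.
Square: 9.11/2 → 4, 7.85/1 → 7; chars 47.

EE47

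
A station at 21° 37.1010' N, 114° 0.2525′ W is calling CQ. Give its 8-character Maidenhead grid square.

DL21xo98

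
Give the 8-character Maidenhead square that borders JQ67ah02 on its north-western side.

Longitude extended square 0; −1 → -1, wraps to 9, carry into subsquare.
Longitude subsquare a = 0; −1 → -1, wraps to 23 = x, carry into square.
Longitude square 6; −1 → 5.
Latitude extended square 2; +1 → 3.

JQ57xh93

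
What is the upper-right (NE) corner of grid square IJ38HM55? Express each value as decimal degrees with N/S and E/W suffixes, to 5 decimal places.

Field I=8, J=9: +8·20° lon, +9·10° lat → SW at lon -20°, lat 0°.
Square 3, 8: +3·2° lon, +8·1° lat → SW at lon -14°, lat 8°.
Subsquare h=7, m=12: +7·0.0833333° lon, +12·0.0416667° lat → SW at lon -13.4167°, lat 8.5°.
Extended square 5, 5: +5·0.00833333° lon, +5·0.00416667° lat → SW at lon -13.375°, lat 8.52083°.
Cell spans 0.00833333° lon × 0.00416667° lat. NE corner is SW corner plus one full cell.
latitude 8.52500° N, longitude 13.36667° W.

8.52500° N, 13.36667° W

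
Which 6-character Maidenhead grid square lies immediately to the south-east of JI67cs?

Longitude subsquare c = 2; +1 → 3 = d.
Latitude subsquare s = 18; −1 → 17 = r.

JI67dr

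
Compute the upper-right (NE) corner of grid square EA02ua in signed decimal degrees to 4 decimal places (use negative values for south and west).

Field E=4, A=0: +4·20° lon, +0·10° lat → SW at lon -100°, lat -90°.
Square 0, 2: +0·2° lon, +2·1° lat → SW at lon -100°, lat -88°.
Subsquare u=20, a=0: +20·0.0833333° lon, +0·0.0416667° lat → SW at lon -98.3333°, lat -88°.
Cell spans 0.0833333° lon × 0.0416667° lat. NE corner is SW corner plus one full cell.
latitude -87.9583, longitude -98.2500.

-87.9583, -98.2500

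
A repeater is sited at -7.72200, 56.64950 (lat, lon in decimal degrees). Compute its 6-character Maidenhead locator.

LI82hg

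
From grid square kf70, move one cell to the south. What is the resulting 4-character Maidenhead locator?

KE79

Latitude square 0; −1 → -1, wraps to 9, carry into field.
Latitude field F = 5; −1 → 4 = E.
The longitude characters are unchanged.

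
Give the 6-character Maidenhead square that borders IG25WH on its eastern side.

Longitude subsquare w = 22; +1 → 23 = x.
The latitude characters are unchanged.

IG25xh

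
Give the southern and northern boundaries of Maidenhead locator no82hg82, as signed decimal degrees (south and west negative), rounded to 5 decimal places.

52.25833, 52.26250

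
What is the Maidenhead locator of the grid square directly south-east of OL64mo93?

OL64no02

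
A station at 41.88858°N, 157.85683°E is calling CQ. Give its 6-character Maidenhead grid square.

Offset from 180°W / 90°S: lon 337.8568°, lat 131.8886°.
Field: 337.8568/20 → 16 → Q, 131.8886/10 → 13 → N; chars QN.
Square: 17.8568/2 → 8, 1.8886/1 → 1; chars 81.
Subsquare: 1.8568/0.0833333 → 22 → w, 0.8886/0.0416667 → 21 → v; chars wv.

QN81wv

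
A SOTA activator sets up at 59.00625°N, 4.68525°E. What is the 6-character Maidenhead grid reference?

Shift to the Maidenhead origin (180°W, 90°S): lon 184.6852, lat 149.0062.
Field (20°×10°, letters A–R): lon ⌊184.6852/20⌋ = 9 → J; lat ⌊149.0062/10⌋ = 14 → O.
Square (2°×1°, digits 0–9): lon ⌊4.6852/2⌋ = 2; lat ⌊9.0062/1⌋ = 9.
Subsquare (5′×2.5′, letters a–x): lon ⌊0.6852/0.0833333⌋ = 8 → i; lat ⌊0.0062/0.0416667⌋ = 0 → a.

JO29ia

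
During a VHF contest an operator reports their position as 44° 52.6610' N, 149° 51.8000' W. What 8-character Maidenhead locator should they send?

Add 180° to longitude and 90° to latitude: 30.13667, 134.87768.
Field: 30.13667/20 → 1 → B, 134.87768/10 → 13 → N; chars BN.
Square: 10.13667/2 → 5, 4.87768/1 → 4; chars 54.
Subsquare: 0.13667/0.0833333 → 1 → b, 0.87768/0.0416667 → 21 → v; chars bv.
Extended square: 0.05333/0.00833333 → 6, 0.00268/0.00416667 → 0; chars 60.

BN54bv60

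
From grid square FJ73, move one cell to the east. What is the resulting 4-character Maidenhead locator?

FJ83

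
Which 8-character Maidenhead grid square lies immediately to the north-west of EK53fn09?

Longitude extended square 0; −1 → -1, wraps to 9, carry into subsquare.
Longitude subsquare f = 5; −1 → 4 = e.
Latitude extended square 9; +1 → 10, wraps to 0, carry into subsquare.
Latitude subsquare n = 13; +1 → 14 = o.

EK53eo90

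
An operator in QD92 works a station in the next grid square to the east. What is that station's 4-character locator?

RD02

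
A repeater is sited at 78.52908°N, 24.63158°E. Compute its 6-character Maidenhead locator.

KQ28hm

Shift to the Maidenhead origin (180°W, 90°S): lon 204.6316, lat 168.5291.
Field: lon ⌊204.6316/20⌋ = 10 → K; lat ⌊168.5291/10⌋ = 16 → Q.
Square: lon ⌊4.6316/2⌋ = 2; lat ⌊8.5291/1⌋ = 8.
Subsquare: lon ⌊0.6316/0.0833333⌋ = 7 → h; lat ⌊0.5291/0.0416667⌋ = 12 → m.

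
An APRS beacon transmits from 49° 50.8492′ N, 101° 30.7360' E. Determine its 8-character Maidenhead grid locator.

ON09su13

Shift to the Maidenhead origin (180°W, 90°S): lon 281.51227, lat 139.84749.
Field: 281.51227/20 → 14 → O, 139.84749/10 → 13 → N; chars ON.
Square: 1.51227/2 → 0, 9.84749/1 → 9; chars 09.
Subsquare: 1.51227/0.0833333 → 18 → s, 0.84749/0.0416667 → 20 → u; chars su.
Extended square: 0.01227/0.00833333 → 1, 0.01415/0.00416667 → 3; chars 13.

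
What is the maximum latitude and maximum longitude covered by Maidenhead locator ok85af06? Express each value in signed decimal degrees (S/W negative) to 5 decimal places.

15.23750, 116.00833

Field O=14, K=10: +14·20° lon, +10·10° lat → SW at lon 100°, lat 10°.
Square 8, 5: +8·2° lon, +5·1° lat → SW at lon 116°, lat 15°.
Subsquare a=0, f=5: +0·0.0833333° lon, +5·0.0416667° lat → SW at lon 116°, lat 15.2083°.
Extended square 0, 6: +0·0.00833333° lon, +6·0.00416667° lat → SW at lon 116°, lat 15.2333°.
Cell spans 0.00833333° lon × 0.00416667° lat. NE corner is SW corner plus one full cell.
latitude 15.23750, longitude 116.00833.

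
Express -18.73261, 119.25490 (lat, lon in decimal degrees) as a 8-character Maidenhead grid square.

OH91pg04

Shift to the Maidenhead origin (180°W, 90°S): lon 299.25490, lat 71.26739.
Field (20°×10°, letters A–R): lon ⌊299.25490/20⌋ = 14 → O; lat ⌊71.26739/10⌋ = 7 → H.
Square (2°×1°, digits 0–9): lon ⌊19.25490/2⌋ = 9; lat ⌊1.26739/1⌋ = 1.
Subsquare (5′×2.5′, letters a–x): lon ⌊1.25490/0.0833333⌋ = 15 → p; lat ⌊0.26739/0.0416667⌋ = 6 → g.
Extended square (30″×15″, digits 0–9): lon ⌊0.00490/0.00833333⌋ = 0; lat ⌊0.01739/0.00416667⌋ = 4.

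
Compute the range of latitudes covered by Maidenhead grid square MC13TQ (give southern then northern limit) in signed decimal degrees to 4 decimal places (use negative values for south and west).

-66.3333, -66.2917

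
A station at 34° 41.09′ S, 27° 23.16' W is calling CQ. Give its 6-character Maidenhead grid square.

Offset from 180°W / 90°S: lon 152.6140°, lat 55.3152°.
Field: 152.6140/20 → 7 → H, 55.3152/10 → 5 → F; chars HF.
Square: 12.6140/2 → 6, 5.3152/1 → 5; chars 65.
Subsquare: 0.6140/0.0833333 → 7 → h, 0.3152/0.0416667 → 7 → h; chars hh.

HF65hh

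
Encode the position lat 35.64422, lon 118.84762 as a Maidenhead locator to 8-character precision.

OM95kp14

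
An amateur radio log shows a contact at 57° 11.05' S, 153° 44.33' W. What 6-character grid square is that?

BD32dt

Offset from 180°W / 90°S: lon 26.2612°, lat 32.8158°.
Field (20°×10°, letters A–R): 26.2612/20 → 1 → B, 32.8158/10 → 3 → D; chars BD.
Square (2°×1°, digits 0–9): 6.2612/2 → 3, 2.8158/1 → 2; chars 32.
Subsquare (5′×2.5′, letters a–x): 0.2612/0.0833333 → 3 → d, 0.8158/0.0416667 → 19 → t; chars dt.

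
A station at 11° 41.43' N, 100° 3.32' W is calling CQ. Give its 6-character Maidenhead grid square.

Offset from 180°W / 90°S: lon 79.9447°, lat 101.6905°.
Field: lon ⌊79.9447/20⌋ = 3 → D; lat ⌊101.6905/10⌋ = 10 → K.
Square: lon ⌊19.9447/2⌋ = 9; lat ⌊1.6905/1⌋ = 1.
Subsquare: lon ⌊1.9447/0.0833333⌋ = 23 → x; lat ⌊0.6905/0.0416667⌋ = 16 → q.

DK91xq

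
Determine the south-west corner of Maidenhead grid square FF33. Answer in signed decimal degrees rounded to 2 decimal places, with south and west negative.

-37.00, -74.00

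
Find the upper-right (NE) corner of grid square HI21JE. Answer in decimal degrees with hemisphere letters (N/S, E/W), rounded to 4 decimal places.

Field H=7, I=8: +7·20° lon, +8·10° lat → SW at lon -40°, lat -10°.
Square 2, 1: +2·2° lon, +1·1° lat → SW at lon -36°, lat -9°.
Subsquare j=9, e=4: +9·0.0833333° lon, +4·0.0416667° lat → SW at lon -35.25°, lat -8.83333°.
Cell spans 0.0833333° lon × 0.0416667° lat. NE corner is SW corner plus one full cell.
latitude 8.7917° S, longitude 35.1667° W.

8.7917° S, 35.1667° W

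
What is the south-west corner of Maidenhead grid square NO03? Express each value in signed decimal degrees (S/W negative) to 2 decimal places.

53.00, 80.00

Field N=13, O=14: +13·20° lon, +14·10° lat → SW at lon 80°, lat 50°.
Square 0, 3: +0·2° lon, +3·1° lat → SW at lon 80°, lat 53°.
latitude 53.00, longitude 80.00.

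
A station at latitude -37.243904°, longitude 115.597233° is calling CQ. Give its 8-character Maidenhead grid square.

Offset from 180°W / 90°S: lon 295.59723°, lat 52.75610°.
Field (20°×10°, letters A–R): lon ⌊295.59723/20⌋ = 14 → O; lat ⌊52.75610/10⌋ = 5 → F.
Square (2°×1°, digits 0–9): lon ⌊15.59723/2⌋ = 7; lat ⌊2.75610/1⌋ = 2.
Subsquare (5′×2.5′, letters a–x): lon ⌊1.59723/0.0833333⌋ = 19 → t; lat ⌊0.75610/0.0416667⌋ = 18 → s.
Extended square (30″×15″, digits 0–9): lon ⌊0.01390/0.00833333⌋ = 1; lat ⌊0.00610/0.00416667⌋ = 1.

OF72ts11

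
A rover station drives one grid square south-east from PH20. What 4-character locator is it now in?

Longitude square 2; +1 → 3.
Latitude square 0; −1 → -1, wraps to 9, carry into field.
Latitude field H = 7; −1 → 6 = G.

PG39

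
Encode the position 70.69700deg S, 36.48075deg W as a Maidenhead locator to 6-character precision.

HB19sh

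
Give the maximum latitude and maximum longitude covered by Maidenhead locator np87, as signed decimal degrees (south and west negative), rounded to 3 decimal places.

Field N=13, P=15: +13·20° lon, +15·10° lat → SW at lon 80°, lat 60°.
Square 8, 7: +8·2° lon, +7·1° lat → SW at lon 96°, lat 67°.
Cell spans 2° lon × 1° lat. NE corner is SW corner plus one full cell.
latitude 68.000, longitude 98.000.

68.000, 98.000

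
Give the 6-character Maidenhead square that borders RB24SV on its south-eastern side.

RB24tu

Longitude subsquare s = 18; +1 → 19 = t.
Latitude subsquare v = 21; −1 → 20 = u.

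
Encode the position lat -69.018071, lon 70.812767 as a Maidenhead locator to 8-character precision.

MC50jx75

Shift to the Maidenhead origin (180°W, 90°S): lon 250.81277, lat 20.98193.
Field: lon ⌊250.81277/20⌋ = 12 → M; lat ⌊20.98193/10⌋ = 2 → C.
Square: lon ⌊10.81277/2⌋ = 5; lat ⌊0.98193/1⌋ = 0.
Subsquare: lon ⌊0.81277/0.0833333⌋ = 9 → j; lat ⌊0.98193/0.0416667⌋ = 23 → x.
Extended square: lon ⌊0.06277/0.00833333⌋ = 7; lat ⌊0.02360/0.00416667⌋ = 5.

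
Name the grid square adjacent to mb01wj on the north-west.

Longitude subsquare w = 22; −1 → 21 = v.
Latitude subsquare j = 9; +1 → 10 = k.

MB01vk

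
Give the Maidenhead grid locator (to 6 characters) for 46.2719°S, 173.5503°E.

RE63sr

Shift to the Maidenhead origin (180°W, 90°S): lon 353.5503, lat 43.7281.
Field: lon ⌊353.5503/20⌋ = 17 → R; lat ⌊43.7281/10⌋ = 4 → E.
Square: lon ⌊13.5503/2⌋ = 6; lat ⌊3.7281/1⌋ = 3.
Subsquare: lon ⌊1.5503/0.0833333⌋ = 18 → s; lat ⌊0.7281/0.0416667⌋ = 17 → r.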